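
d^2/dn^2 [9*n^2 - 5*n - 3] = 18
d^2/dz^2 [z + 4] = 0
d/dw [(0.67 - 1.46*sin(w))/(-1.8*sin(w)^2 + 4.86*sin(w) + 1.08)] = (-2.628*sin(w)^2 + 2.412*sin(w) - 4.833)*cos(w)/(3.24*sin(w)^4 - 17.496*sin(w)^3 + 19.7316*sin(w)^2 + 10.4976*sin(w) + 1.1664)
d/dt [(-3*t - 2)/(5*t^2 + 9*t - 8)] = (15*t^2 + 20*t + 42)/(25*t^4 + 90*t^3 + t^2 - 144*t + 64)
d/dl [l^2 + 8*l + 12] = 2*l + 8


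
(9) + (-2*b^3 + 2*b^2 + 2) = -2*b^3 + 2*b^2 + 11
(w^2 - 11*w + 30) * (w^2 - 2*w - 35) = w^4 - 13*w^3 + 17*w^2 + 325*w - 1050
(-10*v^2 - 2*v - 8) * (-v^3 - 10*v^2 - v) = 10*v^5 + 102*v^4 + 38*v^3 + 82*v^2 + 8*v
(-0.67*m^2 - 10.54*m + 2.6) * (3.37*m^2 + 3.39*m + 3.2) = -2.2579*m^4 - 37.7911*m^3 - 29.1126*m^2 - 24.914*m + 8.32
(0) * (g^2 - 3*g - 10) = 0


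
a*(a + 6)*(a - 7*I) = a^3 + 6*a^2 - 7*I*a^2 - 42*I*a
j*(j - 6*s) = j^2 - 6*j*s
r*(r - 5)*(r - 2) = r^3 - 7*r^2 + 10*r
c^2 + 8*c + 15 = (c + 3)*(c + 5)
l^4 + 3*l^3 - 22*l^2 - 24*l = l*(l - 4)*(l + 1)*(l + 6)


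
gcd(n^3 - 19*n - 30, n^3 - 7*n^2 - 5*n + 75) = n^2 - 2*n - 15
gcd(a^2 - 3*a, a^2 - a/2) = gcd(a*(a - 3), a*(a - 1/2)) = a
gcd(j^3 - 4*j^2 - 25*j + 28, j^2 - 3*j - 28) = j^2 - 3*j - 28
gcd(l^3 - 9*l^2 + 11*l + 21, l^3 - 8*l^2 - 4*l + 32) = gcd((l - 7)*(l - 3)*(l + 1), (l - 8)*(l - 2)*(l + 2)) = 1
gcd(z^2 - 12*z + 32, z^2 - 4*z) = z - 4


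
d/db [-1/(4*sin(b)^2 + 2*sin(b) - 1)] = 2*(4*sin(b) + 1)*cos(b)/(4*sin(b)^2 + 2*sin(b) - 1)^2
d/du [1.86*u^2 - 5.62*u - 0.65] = 3.72*u - 5.62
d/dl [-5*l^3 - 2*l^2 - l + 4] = -15*l^2 - 4*l - 1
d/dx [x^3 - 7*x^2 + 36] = x*(3*x - 14)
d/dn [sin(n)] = cos(n)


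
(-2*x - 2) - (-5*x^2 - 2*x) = 5*x^2 - 2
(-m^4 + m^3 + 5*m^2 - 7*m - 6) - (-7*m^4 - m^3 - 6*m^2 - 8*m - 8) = 6*m^4 + 2*m^3 + 11*m^2 + m + 2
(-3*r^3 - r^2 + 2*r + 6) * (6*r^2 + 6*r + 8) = -18*r^5 - 24*r^4 - 18*r^3 + 40*r^2 + 52*r + 48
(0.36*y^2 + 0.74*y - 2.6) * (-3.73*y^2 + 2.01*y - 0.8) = -1.3428*y^4 - 2.0366*y^3 + 10.8974*y^2 - 5.818*y + 2.08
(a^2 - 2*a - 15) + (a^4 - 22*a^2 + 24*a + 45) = a^4 - 21*a^2 + 22*a + 30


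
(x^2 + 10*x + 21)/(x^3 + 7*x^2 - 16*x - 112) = (x + 3)/(x^2 - 16)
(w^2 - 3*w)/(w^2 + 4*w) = (w - 3)/(w + 4)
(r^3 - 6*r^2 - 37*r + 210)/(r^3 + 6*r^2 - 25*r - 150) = (r - 7)/(r + 5)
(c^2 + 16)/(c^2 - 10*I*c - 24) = (c + 4*I)/(c - 6*I)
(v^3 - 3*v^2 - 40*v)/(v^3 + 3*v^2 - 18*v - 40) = v*(v - 8)/(v^2 - 2*v - 8)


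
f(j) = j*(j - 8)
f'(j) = 2*j - 8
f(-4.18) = 50.91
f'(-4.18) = -16.36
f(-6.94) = 103.68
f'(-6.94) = -21.88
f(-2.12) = 21.45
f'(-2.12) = -12.24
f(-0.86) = 7.62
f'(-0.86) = -9.72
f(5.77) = -12.87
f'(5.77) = 3.54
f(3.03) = -15.06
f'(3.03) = -1.94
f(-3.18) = 35.55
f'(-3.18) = -14.36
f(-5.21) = 68.82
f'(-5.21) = -18.42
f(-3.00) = 33.00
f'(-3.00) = -14.00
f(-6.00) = 84.00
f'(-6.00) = -20.00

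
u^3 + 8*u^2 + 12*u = u*(u + 2)*(u + 6)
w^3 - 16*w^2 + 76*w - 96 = (w - 8)*(w - 6)*(w - 2)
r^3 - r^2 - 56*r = r*(r - 8)*(r + 7)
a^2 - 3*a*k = a*(a - 3*k)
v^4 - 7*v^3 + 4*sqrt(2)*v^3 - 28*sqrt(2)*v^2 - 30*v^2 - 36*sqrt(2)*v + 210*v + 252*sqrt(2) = (v - 7)*(v - 3*sqrt(2))*(v + sqrt(2))*(v + 6*sqrt(2))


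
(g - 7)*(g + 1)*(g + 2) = g^3 - 4*g^2 - 19*g - 14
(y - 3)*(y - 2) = y^2 - 5*y + 6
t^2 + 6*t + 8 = (t + 2)*(t + 4)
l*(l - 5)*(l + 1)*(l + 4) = l^4 - 21*l^2 - 20*l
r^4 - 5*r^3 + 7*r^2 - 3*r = r*(r - 3)*(r - 1)^2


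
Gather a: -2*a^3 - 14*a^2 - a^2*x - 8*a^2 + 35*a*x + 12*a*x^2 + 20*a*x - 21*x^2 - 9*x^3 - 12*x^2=-2*a^3 + a^2*(-x - 22) + a*(12*x^2 + 55*x) - 9*x^3 - 33*x^2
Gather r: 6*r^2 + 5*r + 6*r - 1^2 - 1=6*r^2 + 11*r - 2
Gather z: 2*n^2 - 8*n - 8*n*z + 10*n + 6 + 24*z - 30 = 2*n^2 + 2*n + z*(24 - 8*n) - 24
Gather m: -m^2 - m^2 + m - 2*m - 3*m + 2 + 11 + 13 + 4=-2*m^2 - 4*m + 30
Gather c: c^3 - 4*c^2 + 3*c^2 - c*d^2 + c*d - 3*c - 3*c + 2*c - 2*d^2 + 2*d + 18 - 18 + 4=c^3 - c^2 + c*(-d^2 + d - 4) - 2*d^2 + 2*d + 4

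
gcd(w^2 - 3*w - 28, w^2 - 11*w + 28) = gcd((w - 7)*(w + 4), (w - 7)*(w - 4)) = w - 7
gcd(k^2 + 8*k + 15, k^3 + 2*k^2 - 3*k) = k + 3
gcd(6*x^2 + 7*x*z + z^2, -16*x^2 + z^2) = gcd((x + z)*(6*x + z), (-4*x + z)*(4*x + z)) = 1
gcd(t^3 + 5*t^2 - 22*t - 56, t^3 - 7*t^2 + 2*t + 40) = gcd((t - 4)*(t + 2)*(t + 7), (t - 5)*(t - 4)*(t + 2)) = t^2 - 2*t - 8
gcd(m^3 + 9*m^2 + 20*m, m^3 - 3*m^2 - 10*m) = m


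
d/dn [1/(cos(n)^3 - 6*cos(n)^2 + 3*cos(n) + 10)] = 3*(cos(n)^2 - 4*cos(n) + 1)*sin(n)/(cos(n)^3 - 6*cos(n)^2 + 3*cos(n) + 10)^2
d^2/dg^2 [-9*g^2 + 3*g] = -18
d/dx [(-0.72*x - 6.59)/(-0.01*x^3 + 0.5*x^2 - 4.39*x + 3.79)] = (-0.0144*x^3 + 0.1623*x^2 + 6.59*x - 31.6589)/(0.0001*x^6 - 0.01*x^5 + 0.3378*x^4 - 4.4658*x^3 + 23.0621*x^2 - 33.2762*x + 14.3641)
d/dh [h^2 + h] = 2*h + 1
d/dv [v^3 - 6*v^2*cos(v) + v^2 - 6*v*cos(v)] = 6*v^2*sin(v) + 3*v^2 + 6*v*sin(v) - 12*v*cos(v) + 2*v - 6*cos(v)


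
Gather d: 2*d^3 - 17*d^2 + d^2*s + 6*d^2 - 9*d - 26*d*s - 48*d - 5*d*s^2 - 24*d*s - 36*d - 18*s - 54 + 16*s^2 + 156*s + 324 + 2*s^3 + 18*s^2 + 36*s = 2*d^3 + d^2*(s - 11) + d*(-5*s^2 - 50*s - 93) + 2*s^3 + 34*s^2 + 174*s + 270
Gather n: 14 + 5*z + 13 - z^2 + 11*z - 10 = -z^2 + 16*z + 17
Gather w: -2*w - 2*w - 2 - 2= -4*w - 4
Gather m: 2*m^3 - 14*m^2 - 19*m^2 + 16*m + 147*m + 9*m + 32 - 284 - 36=2*m^3 - 33*m^2 + 172*m - 288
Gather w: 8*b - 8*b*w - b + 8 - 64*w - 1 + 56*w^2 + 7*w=7*b + 56*w^2 + w*(-8*b - 57) + 7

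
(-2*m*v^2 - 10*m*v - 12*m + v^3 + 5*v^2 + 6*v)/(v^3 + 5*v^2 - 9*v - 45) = (-2*m*v - 4*m + v^2 + 2*v)/(v^2 + 2*v - 15)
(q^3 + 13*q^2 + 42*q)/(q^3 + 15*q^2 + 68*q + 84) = q/(q + 2)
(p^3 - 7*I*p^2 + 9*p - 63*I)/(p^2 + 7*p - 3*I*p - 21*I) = (p^2 - 4*I*p + 21)/(p + 7)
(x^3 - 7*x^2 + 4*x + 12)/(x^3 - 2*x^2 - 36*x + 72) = (x + 1)/(x + 6)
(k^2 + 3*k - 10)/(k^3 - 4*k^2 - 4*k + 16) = (k + 5)/(k^2 - 2*k - 8)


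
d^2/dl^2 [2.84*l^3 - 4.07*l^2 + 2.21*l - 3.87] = 17.04*l - 8.14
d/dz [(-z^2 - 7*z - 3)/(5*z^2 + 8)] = 7*(5*z^2 + 2*z - 8)/(25*z^4 + 80*z^2 + 64)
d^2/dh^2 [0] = 0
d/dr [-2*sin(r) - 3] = -2*cos(r)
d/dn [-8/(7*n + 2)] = 56/(7*n + 2)^2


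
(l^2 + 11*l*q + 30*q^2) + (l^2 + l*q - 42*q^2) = 2*l^2 + 12*l*q - 12*q^2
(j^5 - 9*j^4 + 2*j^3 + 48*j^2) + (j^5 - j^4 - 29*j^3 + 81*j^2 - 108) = 2*j^5 - 10*j^4 - 27*j^3 + 129*j^2 - 108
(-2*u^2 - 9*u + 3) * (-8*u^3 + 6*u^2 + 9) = 16*u^5 + 60*u^4 - 78*u^3 - 81*u + 27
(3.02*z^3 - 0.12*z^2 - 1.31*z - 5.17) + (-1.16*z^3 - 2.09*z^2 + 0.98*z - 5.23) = 1.86*z^3 - 2.21*z^2 - 0.33*z - 10.4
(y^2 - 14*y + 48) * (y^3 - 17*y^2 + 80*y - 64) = y^5 - 31*y^4 + 366*y^3 - 2000*y^2 + 4736*y - 3072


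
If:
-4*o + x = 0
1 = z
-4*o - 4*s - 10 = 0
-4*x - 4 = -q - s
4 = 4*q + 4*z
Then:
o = -13/34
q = 0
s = -36/17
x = -26/17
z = 1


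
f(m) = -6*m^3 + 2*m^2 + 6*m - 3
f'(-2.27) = -95.83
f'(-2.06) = -78.62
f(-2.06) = 45.58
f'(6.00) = -618.00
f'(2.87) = -130.78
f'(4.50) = -340.50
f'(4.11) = -281.62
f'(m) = -18*m^2 + 4*m + 6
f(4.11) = -361.11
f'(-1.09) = -19.75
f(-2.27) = 63.87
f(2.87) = -111.15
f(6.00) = -1191.00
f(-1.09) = 0.61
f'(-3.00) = -168.00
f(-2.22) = 59.18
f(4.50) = -482.25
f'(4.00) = -266.00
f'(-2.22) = -91.59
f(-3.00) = 159.00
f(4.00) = -331.00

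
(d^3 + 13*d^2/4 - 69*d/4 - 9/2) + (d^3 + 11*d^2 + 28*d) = 2*d^3 + 57*d^2/4 + 43*d/4 - 9/2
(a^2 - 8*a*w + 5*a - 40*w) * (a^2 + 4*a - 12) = a^4 - 8*a^3*w + 9*a^3 - 72*a^2*w + 8*a^2 - 64*a*w - 60*a + 480*w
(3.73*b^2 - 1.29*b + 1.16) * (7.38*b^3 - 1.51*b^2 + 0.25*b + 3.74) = 27.5274*b^5 - 15.1525*b^4 + 11.4412*b^3 + 11.8761*b^2 - 4.5346*b + 4.3384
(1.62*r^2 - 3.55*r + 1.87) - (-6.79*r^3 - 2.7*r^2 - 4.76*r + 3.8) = 6.79*r^3 + 4.32*r^2 + 1.21*r - 1.93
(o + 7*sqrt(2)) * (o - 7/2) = o^2 - 7*o/2 + 7*sqrt(2)*o - 49*sqrt(2)/2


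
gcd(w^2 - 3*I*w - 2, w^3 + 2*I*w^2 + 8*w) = w - 2*I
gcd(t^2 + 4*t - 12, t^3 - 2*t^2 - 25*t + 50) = t - 2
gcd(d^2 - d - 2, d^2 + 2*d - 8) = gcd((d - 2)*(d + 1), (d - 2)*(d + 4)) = d - 2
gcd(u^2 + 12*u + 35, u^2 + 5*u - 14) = u + 7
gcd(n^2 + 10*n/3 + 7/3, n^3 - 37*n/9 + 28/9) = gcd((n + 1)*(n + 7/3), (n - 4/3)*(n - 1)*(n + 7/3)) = n + 7/3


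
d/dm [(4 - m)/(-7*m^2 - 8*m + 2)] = (-7*m^2 + 56*m + 30)/(49*m^4 + 112*m^3 + 36*m^2 - 32*m + 4)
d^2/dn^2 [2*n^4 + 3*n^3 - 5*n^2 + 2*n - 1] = 24*n^2 + 18*n - 10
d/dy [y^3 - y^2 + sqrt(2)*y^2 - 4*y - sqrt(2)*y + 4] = 3*y^2 - 2*y + 2*sqrt(2)*y - 4 - sqrt(2)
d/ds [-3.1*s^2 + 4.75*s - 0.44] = 4.75 - 6.2*s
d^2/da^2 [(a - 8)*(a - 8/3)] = 2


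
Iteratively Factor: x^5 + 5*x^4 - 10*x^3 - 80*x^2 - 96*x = (x)*(x^4 + 5*x^3 - 10*x^2 - 80*x - 96) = x*(x + 4)*(x^3 + x^2 - 14*x - 24) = x*(x + 3)*(x + 4)*(x^2 - 2*x - 8) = x*(x - 4)*(x + 3)*(x + 4)*(x + 2)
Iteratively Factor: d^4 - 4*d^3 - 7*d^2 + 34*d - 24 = (d - 2)*(d^3 - 2*d^2 - 11*d + 12) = (d - 2)*(d + 3)*(d^2 - 5*d + 4) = (d - 4)*(d - 2)*(d + 3)*(d - 1)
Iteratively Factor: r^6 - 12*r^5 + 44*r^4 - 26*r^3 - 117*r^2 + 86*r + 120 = (r - 5)*(r^5 - 7*r^4 + 9*r^3 + 19*r^2 - 22*r - 24) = (r - 5)*(r - 4)*(r^4 - 3*r^3 - 3*r^2 + 7*r + 6) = (r - 5)*(r - 4)*(r + 1)*(r^3 - 4*r^2 + r + 6) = (r - 5)*(r - 4)*(r - 3)*(r + 1)*(r^2 - r - 2) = (r - 5)*(r - 4)*(r - 3)*(r + 1)^2*(r - 2)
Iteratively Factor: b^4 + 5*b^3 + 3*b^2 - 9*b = (b - 1)*(b^3 + 6*b^2 + 9*b) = (b - 1)*(b + 3)*(b^2 + 3*b) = b*(b - 1)*(b + 3)*(b + 3)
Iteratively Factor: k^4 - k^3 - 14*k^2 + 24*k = (k - 2)*(k^3 + k^2 - 12*k) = (k - 3)*(k - 2)*(k^2 + 4*k) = k*(k - 3)*(k - 2)*(k + 4)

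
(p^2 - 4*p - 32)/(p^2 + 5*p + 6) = (p^2 - 4*p - 32)/(p^2 + 5*p + 6)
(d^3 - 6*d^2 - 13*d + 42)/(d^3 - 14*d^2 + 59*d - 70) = (d + 3)/(d - 5)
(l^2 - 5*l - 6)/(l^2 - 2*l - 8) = (-l^2 + 5*l + 6)/(-l^2 + 2*l + 8)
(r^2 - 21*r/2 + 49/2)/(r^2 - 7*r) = (r - 7/2)/r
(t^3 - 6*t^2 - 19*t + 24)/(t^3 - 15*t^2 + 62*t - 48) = (t + 3)/(t - 6)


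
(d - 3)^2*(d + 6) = d^3 - 27*d + 54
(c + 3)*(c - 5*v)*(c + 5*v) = c^3 + 3*c^2 - 25*c*v^2 - 75*v^2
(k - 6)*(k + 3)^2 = k^3 - 27*k - 54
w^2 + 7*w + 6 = (w + 1)*(w + 6)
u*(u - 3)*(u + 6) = u^3 + 3*u^2 - 18*u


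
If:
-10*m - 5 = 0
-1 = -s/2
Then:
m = -1/2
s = 2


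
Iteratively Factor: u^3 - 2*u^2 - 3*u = (u - 3)*(u^2 + u) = u*(u - 3)*(u + 1)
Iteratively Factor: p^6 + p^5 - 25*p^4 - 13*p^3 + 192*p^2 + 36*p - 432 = (p - 3)*(p^5 + 4*p^4 - 13*p^3 - 52*p^2 + 36*p + 144) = (p - 3)*(p - 2)*(p^4 + 6*p^3 - p^2 - 54*p - 72) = (p - 3)*(p - 2)*(p + 4)*(p^3 + 2*p^2 - 9*p - 18) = (p - 3)*(p - 2)*(p + 3)*(p + 4)*(p^2 - p - 6) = (p - 3)^2*(p - 2)*(p + 3)*(p + 4)*(p + 2)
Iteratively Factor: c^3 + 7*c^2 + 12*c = (c)*(c^2 + 7*c + 12) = c*(c + 4)*(c + 3)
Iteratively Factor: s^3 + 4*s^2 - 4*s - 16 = (s + 2)*(s^2 + 2*s - 8) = (s + 2)*(s + 4)*(s - 2)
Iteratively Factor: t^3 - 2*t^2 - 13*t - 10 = (t + 2)*(t^2 - 4*t - 5) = (t + 1)*(t + 2)*(t - 5)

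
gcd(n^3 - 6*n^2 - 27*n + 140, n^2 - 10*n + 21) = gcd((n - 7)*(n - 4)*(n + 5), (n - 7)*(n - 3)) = n - 7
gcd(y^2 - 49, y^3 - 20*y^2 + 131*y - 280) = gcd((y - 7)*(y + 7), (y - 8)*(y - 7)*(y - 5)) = y - 7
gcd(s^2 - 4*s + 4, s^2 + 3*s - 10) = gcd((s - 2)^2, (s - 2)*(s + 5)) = s - 2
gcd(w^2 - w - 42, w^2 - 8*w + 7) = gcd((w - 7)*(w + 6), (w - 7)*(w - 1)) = w - 7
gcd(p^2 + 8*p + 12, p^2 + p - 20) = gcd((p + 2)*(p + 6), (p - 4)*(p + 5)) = 1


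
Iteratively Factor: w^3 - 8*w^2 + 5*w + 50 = (w - 5)*(w^2 - 3*w - 10) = (w - 5)^2*(w + 2)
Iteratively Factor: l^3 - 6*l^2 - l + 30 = (l - 3)*(l^2 - 3*l - 10) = (l - 3)*(l + 2)*(l - 5)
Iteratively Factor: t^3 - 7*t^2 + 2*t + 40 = (t + 2)*(t^2 - 9*t + 20) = (t - 4)*(t + 2)*(t - 5)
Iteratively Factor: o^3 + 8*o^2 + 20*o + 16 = (o + 2)*(o^2 + 6*o + 8) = (o + 2)^2*(o + 4)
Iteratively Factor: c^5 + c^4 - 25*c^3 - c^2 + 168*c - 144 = (c + 4)*(c^4 - 3*c^3 - 13*c^2 + 51*c - 36) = (c + 4)^2*(c^3 - 7*c^2 + 15*c - 9) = (c - 3)*(c + 4)^2*(c^2 - 4*c + 3) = (c - 3)*(c - 1)*(c + 4)^2*(c - 3)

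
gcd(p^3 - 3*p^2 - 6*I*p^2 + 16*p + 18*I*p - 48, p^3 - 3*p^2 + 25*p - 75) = p - 3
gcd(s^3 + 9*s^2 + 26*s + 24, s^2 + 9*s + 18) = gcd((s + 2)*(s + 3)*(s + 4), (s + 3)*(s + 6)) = s + 3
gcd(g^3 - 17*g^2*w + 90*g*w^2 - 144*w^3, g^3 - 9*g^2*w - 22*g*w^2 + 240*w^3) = g^2 - 14*g*w + 48*w^2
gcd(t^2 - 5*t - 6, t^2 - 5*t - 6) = t^2 - 5*t - 6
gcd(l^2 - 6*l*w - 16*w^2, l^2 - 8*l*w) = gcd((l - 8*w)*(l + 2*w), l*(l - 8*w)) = -l + 8*w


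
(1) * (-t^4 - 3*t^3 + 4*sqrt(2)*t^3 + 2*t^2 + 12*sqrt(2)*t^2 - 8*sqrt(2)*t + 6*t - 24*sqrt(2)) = -t^4 - 3*t^3 + 4*sqrt(2)*t^3 + 2*t^2 + 12*sqrt(2)*t^2 - 8*sqrt(2)*t + 6*t - 24*sqrt(2)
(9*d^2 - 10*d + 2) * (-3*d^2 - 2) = -27*d^4 + 30*d^3 - 24*d^2 + 20*d - 4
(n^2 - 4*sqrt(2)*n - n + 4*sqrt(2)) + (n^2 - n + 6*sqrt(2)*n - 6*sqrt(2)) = 2*n^2 - 2*n + 2*sqrt(2)*n - 2*sqrt(2)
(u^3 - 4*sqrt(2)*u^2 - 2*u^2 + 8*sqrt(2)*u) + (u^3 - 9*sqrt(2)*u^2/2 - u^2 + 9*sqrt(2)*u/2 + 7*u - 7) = 2*u^3 - 17*sqrt(2)*u^2/2 - 3*u^2 + 7*u + 25*sqrt(2)*u/2 - 7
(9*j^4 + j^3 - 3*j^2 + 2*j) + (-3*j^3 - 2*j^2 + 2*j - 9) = 9*j^4 - 2*j^3 - 5*j^2 + 4*j - 9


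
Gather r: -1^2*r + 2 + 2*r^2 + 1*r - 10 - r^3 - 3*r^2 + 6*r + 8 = -r^3 - r^2 + 6*r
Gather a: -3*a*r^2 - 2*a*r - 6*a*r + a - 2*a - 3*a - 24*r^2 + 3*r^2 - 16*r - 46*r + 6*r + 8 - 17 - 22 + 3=a*(-3*r^2 - 8*r - 4) - 21*r^2 - 56*r - 28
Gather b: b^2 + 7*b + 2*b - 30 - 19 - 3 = b^2 + 9*b - 52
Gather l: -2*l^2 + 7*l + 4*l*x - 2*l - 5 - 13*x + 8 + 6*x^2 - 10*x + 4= -2*l^2 + l*(4*x + 5) + 6*x^2 - 23*x + 7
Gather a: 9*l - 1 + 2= 9*l + 1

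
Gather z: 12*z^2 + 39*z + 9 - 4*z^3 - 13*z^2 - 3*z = -4*z^3 - z^2 + 36*z + 9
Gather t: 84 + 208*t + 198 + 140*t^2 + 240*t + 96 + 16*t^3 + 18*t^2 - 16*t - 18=16*t^3 + 158*t^2 + 432*t + 360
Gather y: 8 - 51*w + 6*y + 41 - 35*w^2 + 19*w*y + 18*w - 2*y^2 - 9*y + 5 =-35*w^2 - 33*w - 2*y^2 + y*(19*w - 3) + 54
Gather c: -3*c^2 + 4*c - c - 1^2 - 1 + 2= -3*c^2 + 3*c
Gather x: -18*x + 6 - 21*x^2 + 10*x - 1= -21*x^2 - 8*x + 5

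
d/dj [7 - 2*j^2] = -4*j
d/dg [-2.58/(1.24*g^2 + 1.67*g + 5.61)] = (6.3984*g + 4.3086)/(1.24*g^2 + 1.67*g + 5.61)^2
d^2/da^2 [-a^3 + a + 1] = -6*a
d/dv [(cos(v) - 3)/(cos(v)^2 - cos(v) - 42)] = (cos(v)^2 - 6*cos(v) + 45)*sin(v)/(sin(v)^2 + cos(v) + 41)^2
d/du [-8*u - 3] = -8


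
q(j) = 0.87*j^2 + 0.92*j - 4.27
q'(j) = 1.74*j + 0.92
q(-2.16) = -2.20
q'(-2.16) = -2.84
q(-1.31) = -3.98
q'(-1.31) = -1.36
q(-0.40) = -4.50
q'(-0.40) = 0.22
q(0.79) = -3.00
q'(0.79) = 2.29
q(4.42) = 16.79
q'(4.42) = 8.61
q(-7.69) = 40.10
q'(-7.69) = -12.46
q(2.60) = 4.00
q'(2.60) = 5.44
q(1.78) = 0.12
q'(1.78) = 4.02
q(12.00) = 132.05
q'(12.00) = 21.80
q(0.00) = -4.27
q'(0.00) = 0.92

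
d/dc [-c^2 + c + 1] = 1 - 2*c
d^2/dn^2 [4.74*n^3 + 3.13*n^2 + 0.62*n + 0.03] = 28.44*n + 6.26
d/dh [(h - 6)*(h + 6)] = 2*h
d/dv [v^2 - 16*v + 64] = 2*v - 16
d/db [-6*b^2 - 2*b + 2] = -12*b - 2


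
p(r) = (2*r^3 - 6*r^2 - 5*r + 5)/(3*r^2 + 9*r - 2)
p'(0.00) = -8.75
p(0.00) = -2.50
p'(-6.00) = -0.68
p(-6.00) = -11.79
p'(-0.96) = -1.66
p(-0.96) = -0.32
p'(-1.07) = -1.83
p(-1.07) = -0.13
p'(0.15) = -108.82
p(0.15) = -7.08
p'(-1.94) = -5.89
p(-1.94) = 2.75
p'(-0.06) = -5.45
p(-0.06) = -2.09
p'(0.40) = -9.96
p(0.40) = 1.04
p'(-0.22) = -2.48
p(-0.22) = -1.51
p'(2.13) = 0.20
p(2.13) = -0.44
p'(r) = (-6*r - 9)*(2*r^3 - 6*r^2 - 5*r + 5)/(3*r^2 + 9*r - 2)^2 + (6*r^2 - 12*r - 5)/(3*r^2 + 9*r - 2) = (6*r^4 + 36*r^3 - 51*r^2 - 6*r - 35)/(9*r^4 + 54*r^3 + 69*r^2 - 36*r + 4)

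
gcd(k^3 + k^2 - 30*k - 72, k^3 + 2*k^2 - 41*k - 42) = k - 6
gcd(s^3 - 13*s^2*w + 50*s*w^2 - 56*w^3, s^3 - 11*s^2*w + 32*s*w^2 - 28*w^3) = s^2 - 9*s*w + 14*w^2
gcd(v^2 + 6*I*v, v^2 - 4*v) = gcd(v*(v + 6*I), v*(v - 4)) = v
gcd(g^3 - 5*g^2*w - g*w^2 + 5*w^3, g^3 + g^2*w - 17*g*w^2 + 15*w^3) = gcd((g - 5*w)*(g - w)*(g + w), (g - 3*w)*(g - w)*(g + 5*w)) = -g + w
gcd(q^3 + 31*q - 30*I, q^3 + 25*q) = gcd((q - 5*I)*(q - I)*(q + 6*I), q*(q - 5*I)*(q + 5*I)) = q - 5*I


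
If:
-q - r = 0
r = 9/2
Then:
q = -9/2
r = 9/2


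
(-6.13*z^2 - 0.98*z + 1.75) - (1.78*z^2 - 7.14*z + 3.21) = -7.91*z^2 + 6.16*z - 1.46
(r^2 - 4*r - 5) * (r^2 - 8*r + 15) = r^4 - 12*r^3 + 42*r^2 - 20*r - 75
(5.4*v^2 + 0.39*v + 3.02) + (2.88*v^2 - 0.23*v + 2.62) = 8.28*v^2 + 0.16*v + 5.64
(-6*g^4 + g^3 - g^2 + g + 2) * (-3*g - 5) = 18*g^5 + 27*g^4 - 2*g^3 + 2*g^2 - 11*g - 10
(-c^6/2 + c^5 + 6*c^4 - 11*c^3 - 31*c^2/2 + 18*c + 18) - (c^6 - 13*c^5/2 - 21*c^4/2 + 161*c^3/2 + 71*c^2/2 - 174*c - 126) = -3*c^6/2 + 15*c^5/2 + 33*c^4/2 - 183*c^3/2 - 51*c^2 + 192*c + 144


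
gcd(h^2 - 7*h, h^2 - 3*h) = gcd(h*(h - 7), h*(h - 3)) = h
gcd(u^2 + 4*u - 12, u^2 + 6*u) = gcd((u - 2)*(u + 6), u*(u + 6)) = u + 6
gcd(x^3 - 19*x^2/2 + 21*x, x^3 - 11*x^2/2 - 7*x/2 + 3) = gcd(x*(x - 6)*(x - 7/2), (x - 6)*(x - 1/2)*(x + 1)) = x - 6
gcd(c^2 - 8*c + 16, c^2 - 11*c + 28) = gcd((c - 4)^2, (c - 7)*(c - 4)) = c - 4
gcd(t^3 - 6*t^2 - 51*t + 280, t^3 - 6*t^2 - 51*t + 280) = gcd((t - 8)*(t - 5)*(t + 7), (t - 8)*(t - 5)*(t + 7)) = t^3 - 6*t^2 - 51*t + 280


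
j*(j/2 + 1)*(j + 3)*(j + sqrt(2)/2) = j^4/2 + sqrt(2)*j^3/4 + 5*j^3/2 + 5*sqrt(2)*j^2/4 + 3*j^2 + 3*sqrt(2)*j/2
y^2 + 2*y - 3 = (y - 1)*(y + 3)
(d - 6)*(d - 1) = d^2 - 7*d + 6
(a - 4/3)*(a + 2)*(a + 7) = a^3 + 23*a^2/3 + 2*a - 56/3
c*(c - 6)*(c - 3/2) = c^3 - 15*c^2/2 + 9*c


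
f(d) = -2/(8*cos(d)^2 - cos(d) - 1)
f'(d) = -2*(16*sin(d)*cos(d) - sin(d))/(8*cos(d)^2 - cos(d) - 1)^2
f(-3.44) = -0.28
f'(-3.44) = 0.18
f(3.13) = -0.25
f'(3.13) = 0.01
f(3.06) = -0.25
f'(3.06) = 0.04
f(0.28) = -0.37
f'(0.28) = -0.27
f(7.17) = -1.28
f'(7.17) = -5.79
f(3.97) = -0.60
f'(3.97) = -1.57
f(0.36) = -0.39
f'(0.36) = -0.38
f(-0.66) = -0.62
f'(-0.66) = 1.39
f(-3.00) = -0.26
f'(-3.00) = -0.08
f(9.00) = -0.31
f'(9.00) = 0.30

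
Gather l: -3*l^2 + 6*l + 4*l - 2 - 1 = -3*l^2 + 10*l - 3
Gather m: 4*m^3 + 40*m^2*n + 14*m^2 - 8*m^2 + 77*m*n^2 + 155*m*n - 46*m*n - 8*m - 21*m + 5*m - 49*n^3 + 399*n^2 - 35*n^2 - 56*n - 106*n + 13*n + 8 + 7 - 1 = 4*m^3 + m^2*(40*n + 6) + m*(77*n^2 + 109*n - 24) - 49*n^3 + 364*n^2 - 149*n + 14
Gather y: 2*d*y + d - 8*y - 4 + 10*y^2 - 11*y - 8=d + 10*y^2 + y*(2*d - 19) - 12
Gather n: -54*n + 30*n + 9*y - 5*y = -24*n + 4*y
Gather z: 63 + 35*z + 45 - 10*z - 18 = 25*z + 90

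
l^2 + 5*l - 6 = (l - 1)*(l + 6)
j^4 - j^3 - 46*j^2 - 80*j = j*(j - 8)*(j + 2)*(j + 5)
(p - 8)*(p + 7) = p^2 - p - 56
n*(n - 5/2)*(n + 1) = n^3 - 3*n^2/2 - 5*n/2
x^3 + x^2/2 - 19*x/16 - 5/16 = (x - 1)*(x + 1/4)*(x + 5/4)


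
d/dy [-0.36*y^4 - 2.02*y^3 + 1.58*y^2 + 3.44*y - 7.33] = -1.44*y^3 - 6.06*y^2 + 3.16*y + 3.44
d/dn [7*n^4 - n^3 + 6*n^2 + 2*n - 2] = 28*n^3 - 3*n^2 + 12*n + 2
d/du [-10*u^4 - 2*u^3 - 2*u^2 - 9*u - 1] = -40*u^3 - 6*u^2 - 4*u - 9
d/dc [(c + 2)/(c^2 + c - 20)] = (c^2 + c - (c + 2)*(2*c + 1) - 20)/(c^2 + c - 20)^2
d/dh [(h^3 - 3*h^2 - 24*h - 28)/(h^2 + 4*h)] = (h^4 + 8*h^3 + 12*h^2 + 56*h + 112)/(h^2*(h^2 + 8*h + 16))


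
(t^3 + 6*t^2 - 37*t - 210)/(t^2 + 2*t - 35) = (t^2 - t - 30)/(t - 5)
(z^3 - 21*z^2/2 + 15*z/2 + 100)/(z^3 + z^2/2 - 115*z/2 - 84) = (2*z^2 - 5*z - 25)/(2*z^2 + 17*z + 21)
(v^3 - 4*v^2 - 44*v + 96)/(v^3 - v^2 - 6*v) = (-v^3 + 4*v^2 + 44*v - 96)/(v*(-v^2 + v + 6))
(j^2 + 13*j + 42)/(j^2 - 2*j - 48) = (j + 7)/(j - 8)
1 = 1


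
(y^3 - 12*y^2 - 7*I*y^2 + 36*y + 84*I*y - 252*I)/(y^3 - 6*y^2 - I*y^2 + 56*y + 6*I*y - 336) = (y^2 - y*(6 + 7*I) + 42*I)/(y^2 - I*y + 56)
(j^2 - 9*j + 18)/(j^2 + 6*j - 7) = (j^2 - 9*j + 18)/(j^2 + 6*j - 7)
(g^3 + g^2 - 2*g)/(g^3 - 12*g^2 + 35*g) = (g^2 + g - 2)/(g^2 - 12*g + 35)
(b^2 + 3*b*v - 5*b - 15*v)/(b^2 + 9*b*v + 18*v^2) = (b - 5)/(b + 6*v)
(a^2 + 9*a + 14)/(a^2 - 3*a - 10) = (a + 7)/(a - 5)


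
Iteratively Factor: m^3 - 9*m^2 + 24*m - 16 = (m - 4)*(m^2 - 5*m + 4) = (m - 4)*(m - 1)*(m - 4)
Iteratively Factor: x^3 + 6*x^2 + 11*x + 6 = (x + 1)*(x^2 + 5*x + 6) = (x + 1)*(x + 3)*(x + 2)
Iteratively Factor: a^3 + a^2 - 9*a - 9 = (a + 1)*(a^2 - 9) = (a + 1)*(a + 3)*(a - 3)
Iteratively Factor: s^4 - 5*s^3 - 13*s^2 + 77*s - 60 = (s - 5)*(s^3 - 13*s + 12) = (s - 5)*(s - 1)*(s^2 + s - 12) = (s - 5)*(s - 1)*(s + 4)*(s - 3)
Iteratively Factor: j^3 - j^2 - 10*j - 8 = (j - 4)*(j^2 + 3*j + 2) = (j - 4)*(j + 1)*(j + 2)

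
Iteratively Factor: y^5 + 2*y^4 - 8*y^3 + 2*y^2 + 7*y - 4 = (y - 1)*(y^4 + 3*y^3 - 5*y^2 - 3*y + 4) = (y - 1)*(y + 1)*(y^3 + 2*y^2 - 7*y + 4) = (y - 1)^2*(y + 1)*(y^2 + 3*y - 4) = (y - 1)^3*(y + 1)*(y + 4)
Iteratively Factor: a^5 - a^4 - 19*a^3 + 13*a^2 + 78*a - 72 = (a + 3)*(a^4 - 4*a^3 - 7*a^2 + 34*a - 24) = (a - 1)*(a + 3)*(a^3 - 3*a^2 - 10*a + 24) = (a - 4)*(a - 1)*(a + 3)*(a^2 + a - 6) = (a - 4)*(a - 1)*(a + 3)^2*(a - 2)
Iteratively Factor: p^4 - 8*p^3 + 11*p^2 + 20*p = (p)*(p^3 - 8*p^2 + 11*p + 20) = p*(p + 1)*(p^2 - 9*p + 20) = p*(p - 4)*(p + 1)*(p - 5)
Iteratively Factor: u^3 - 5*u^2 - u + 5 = (u - 5)*(u^2 - 1) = (u - 5)*(u - 1)*(u + 1)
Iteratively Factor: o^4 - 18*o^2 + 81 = (o - 3)*(o^3 + 3*o^2 - 9*o - 27) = (o - 3)*(o + 3)*(o^2 - 9) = (o - 3)*(o + 3)^2*(o - 3)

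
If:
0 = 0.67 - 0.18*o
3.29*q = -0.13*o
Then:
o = 3.72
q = -0.15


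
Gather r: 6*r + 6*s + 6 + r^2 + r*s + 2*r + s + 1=r^2 + r*(s + 8) + 7*s + 7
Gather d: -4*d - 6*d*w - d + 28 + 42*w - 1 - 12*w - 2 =d*(-6*w - 5) + 30*w + 25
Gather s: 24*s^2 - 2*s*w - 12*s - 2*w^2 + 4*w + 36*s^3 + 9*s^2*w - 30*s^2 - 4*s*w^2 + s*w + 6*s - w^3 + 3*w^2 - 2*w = 36*s^3 + s^2*(9*w - 6) + s*(-4*w^2 - w - 6) - w^3 + w^2 + 2*w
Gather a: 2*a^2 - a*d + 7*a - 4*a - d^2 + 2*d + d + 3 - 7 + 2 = 2*a^2 + a*(3 - d) - d^2 + 3*d - 2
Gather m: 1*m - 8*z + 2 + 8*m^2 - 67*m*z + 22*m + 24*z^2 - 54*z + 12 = 8*m^2 + m*(23 - 67*z) + 24*z^2 - 62*z + 14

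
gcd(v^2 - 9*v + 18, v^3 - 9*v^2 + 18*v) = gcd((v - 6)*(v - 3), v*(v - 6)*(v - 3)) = v^2 - 9*v + 18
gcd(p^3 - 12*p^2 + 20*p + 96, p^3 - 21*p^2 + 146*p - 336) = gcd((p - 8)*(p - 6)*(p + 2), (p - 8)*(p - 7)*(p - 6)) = p^2 - 14*p + 48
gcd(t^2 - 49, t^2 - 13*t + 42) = t - 7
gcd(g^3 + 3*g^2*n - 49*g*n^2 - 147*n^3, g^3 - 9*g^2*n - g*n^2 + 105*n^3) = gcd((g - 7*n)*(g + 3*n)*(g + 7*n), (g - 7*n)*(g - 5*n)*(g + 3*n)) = g^2 - 4*g*n - 21*n^2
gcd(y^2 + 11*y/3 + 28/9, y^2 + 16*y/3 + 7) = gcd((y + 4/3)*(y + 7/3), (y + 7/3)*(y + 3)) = y + 7/3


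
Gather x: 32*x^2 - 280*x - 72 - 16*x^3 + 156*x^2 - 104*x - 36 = -16*x^3 + 188*x^2 - 384*x - 108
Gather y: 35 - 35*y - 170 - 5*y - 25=-40*y - 160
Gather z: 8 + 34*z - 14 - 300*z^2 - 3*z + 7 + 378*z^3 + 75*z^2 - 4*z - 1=378*z^3 - 225*z^2 + 27*z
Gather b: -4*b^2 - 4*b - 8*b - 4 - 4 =-4*b^2 - 12*b - 8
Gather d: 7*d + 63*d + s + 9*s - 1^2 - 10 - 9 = 70*d + 10*s - 20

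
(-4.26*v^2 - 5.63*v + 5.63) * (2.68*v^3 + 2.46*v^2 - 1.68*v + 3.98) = -11.4168*v^5 - 25.568*v^4 + 8.3954*v^3 + 6.3534*v^2 - 31.8658*v + 22.4074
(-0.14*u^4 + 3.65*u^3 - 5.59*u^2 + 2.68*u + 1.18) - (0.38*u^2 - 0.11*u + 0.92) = -0.14*u^4 + 3.65*u^3 - 5.97*u^2 + 2.79*u + 0.26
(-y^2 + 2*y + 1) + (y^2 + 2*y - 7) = 4*y - 6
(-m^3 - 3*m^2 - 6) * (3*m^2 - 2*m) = -3*m^5 - 7*m^4 + 6*m^3 - 18*m^2 + 12*m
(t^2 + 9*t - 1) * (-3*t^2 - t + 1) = -3*t^4 - 28*t^3 - 5*t^2 + 10*t - 1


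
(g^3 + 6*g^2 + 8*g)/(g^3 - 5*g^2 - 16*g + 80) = g*(g + 2)/(g^2 - 9*g + 20)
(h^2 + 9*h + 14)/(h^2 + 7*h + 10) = (h + 7)/(h + 5)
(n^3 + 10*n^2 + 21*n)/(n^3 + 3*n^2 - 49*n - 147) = n/(n - 7)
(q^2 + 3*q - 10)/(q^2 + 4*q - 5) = (q - 2)/(q - 1)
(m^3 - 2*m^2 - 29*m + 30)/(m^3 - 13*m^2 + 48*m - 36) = (m + 5)/(m - 6)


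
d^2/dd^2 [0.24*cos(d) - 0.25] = -0.24*cos(d)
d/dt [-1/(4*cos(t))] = -sin(t)/(4*cos(t)^2)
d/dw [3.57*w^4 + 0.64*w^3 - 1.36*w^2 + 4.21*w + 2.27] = 14.28*w^3 + 1.92*w^2 - 2.72*w + 4.21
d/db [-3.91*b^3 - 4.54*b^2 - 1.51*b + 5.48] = -11.73*b^2 - 9.08*b - 1.51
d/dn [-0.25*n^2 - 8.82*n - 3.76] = -0.5*n - 8.82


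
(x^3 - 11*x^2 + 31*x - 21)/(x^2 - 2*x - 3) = (x^2 - 8*x + 7)/(x + 1)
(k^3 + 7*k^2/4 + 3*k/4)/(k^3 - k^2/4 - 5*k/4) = (4*k + 3)/(4*k - 5)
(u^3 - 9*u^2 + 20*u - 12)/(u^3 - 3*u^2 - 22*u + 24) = (u - 2)/(u + 4)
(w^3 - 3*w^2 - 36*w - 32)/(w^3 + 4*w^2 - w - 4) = (w - 8)/(w - 1)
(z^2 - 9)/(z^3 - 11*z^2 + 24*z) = (z + 3)/(z*(z - 8))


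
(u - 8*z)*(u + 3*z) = u^2 - 5*u*z - 24*z^2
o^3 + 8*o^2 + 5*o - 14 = (o - 1)*(o + 2)*(o + 7)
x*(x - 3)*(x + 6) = x^3 + 3*x^2 - 18*x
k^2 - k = k*(k - 1)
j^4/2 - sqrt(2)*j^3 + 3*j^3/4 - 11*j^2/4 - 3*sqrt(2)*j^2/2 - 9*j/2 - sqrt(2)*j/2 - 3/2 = (j/2 + sqrt(2)/2)*(j + 1/2)*(j + 1)*(j - 3*sqrt(2))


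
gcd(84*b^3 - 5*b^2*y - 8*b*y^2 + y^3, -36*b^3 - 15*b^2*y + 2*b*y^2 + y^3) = -12*b^2 - b*y + y^2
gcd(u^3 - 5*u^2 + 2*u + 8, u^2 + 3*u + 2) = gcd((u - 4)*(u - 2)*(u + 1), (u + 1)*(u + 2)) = u + 1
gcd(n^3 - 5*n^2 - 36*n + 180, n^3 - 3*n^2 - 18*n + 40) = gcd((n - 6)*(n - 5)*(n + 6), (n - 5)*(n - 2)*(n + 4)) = n - 5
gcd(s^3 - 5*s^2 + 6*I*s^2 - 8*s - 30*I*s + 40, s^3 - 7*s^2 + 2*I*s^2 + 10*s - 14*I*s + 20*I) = s^2 + s*(-5 + 2*I) - 10*I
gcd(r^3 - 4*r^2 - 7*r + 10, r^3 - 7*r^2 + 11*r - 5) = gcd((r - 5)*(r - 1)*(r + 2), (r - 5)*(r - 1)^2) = r^2 - 6*r + 5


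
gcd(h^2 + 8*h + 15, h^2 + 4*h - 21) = 1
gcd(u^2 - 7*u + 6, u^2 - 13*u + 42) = u - 6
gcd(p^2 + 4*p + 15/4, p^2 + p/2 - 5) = p + 5/2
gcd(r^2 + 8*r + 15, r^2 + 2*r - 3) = r + 3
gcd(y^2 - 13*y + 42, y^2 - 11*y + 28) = y - 7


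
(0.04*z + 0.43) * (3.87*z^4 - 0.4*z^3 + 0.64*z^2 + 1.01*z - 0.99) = 0.1548*z^5 + 1.6481*z^4 - 0.1464*z^3 + 0.3156*z^2 + 0.3947*z - 0.4257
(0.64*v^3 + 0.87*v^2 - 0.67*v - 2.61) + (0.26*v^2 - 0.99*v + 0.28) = 0.64*v^3 + 1.13*v^2 - 1.66*v - 2.33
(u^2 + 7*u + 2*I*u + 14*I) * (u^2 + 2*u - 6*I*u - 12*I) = u^4 + 9*u^3 - 4*I*u^3 + 26*u^2 - 36*I*u^2 + 108*u - 56*I*u + 168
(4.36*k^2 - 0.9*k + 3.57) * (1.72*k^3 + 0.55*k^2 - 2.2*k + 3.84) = 7.4992*k^5 + 0.850000000000001*k^4 - 3.9466*k^3 + 20.6859*k^2 - 11.31*k + 13.7088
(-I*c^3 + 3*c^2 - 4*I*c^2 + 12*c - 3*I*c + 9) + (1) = -I*c^3 + 3*c^2 - 4*I*c^2 + 12*c - 3*I*c + 10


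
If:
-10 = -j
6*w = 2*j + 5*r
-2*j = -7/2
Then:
No Solution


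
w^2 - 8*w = w*(w - 8)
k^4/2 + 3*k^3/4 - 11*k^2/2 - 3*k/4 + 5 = (k/2 + 1/2)*(k - 5/2)*(k - 1)*(k + 4)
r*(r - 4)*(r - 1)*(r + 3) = r^4 - 2*r^3 - 11*r^2 + 12*r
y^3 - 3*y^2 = y^2*(y - 3)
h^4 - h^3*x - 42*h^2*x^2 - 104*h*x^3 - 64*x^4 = (h - 8*x)*(h + x)*(h + 2*x)*(h + 4*x)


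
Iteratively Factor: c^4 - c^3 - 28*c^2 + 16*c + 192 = (c + 3)*(c^3 - 4*c^2 - 16*c + 64) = (c - 4)*(c + 3)*(c^2 - 16) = (c - 4)^2*(c + 3)*(c + 4)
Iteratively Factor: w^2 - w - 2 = (w + 1)*(w - 2)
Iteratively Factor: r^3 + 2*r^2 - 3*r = (r - 1)*(r^2 + 3*r) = r*(r - 1)*(r + 3)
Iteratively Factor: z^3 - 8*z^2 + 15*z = (z)*(z^2 - 8*z + 15) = z*(z - 3)*(z - 5)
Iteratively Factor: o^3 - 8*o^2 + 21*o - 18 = (o - 3)*(o^2 - 5*o + 6) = (o - 3)*(o - 2)*(o - 3)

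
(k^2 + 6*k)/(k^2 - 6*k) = (k + 6)/(k - 6)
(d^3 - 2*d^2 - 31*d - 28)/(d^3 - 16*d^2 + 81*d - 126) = (d^2 + 5*d + 4)/(d^2 - 9*d + 18)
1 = 1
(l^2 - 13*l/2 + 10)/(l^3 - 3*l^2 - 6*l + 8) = (l - 5/2)/(l^2 + l - 2)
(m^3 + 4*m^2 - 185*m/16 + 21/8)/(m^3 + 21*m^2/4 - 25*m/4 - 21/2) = (m - 1/4)/(m + 1)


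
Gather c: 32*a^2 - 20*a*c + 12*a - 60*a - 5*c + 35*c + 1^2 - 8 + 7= 32*a^2 - 48*a + c*(30 - 20*a)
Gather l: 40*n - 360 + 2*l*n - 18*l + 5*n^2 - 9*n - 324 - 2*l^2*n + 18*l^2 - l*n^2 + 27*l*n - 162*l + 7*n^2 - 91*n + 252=l^2*(18 - 2*n) + l*(-n^2 + 29*n - 180) + 12*n^2 - 60*n - 432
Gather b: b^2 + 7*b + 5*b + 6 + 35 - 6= b^2 + 12*b + 35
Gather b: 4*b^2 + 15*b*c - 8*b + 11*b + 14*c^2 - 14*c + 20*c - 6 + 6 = 4*b^2 + b*(15*c + 3) + 14*c^2 + 6*c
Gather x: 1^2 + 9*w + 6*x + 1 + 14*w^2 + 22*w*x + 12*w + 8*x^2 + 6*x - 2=14*w^2 + 21*w + 8*x^2 + x*(22*w + 12)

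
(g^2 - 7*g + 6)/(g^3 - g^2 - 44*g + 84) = (g - 1)/(g^2 + 5*g - 14)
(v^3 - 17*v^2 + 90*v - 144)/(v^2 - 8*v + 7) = (v^3 - 17*v^2 + 90*v - 144)/(v^2 - 8*v + 7)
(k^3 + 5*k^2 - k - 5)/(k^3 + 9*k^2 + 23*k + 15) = (k - 1)/(k + 3)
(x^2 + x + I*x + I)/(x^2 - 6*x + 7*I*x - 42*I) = (x^2 + x*(1 + I) + I)/(x^2 + x*(-6 + 7*I) - 42*I)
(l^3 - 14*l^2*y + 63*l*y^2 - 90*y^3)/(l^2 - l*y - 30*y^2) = (l^2 - 8*l*y + 15*y^2)/(l + 5*y)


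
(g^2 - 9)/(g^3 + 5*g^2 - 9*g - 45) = 1/(g + 5)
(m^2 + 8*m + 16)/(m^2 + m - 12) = (m + 4)/(m - 3)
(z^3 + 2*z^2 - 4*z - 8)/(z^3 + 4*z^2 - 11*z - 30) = (z^2 - 4)/(z^2 + 2*z - 15)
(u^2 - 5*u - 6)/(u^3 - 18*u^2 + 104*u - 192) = (u + 1)/(u^2 - 12*u + 32)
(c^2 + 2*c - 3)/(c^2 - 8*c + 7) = (c + 3)/(c - 7)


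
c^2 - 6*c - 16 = (c - 8)*(c + 2)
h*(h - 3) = h^2 - 3*h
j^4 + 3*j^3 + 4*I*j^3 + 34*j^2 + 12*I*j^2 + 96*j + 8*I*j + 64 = (j + 1)*(j + 2)*(j - 4*I)*(j + 8*I)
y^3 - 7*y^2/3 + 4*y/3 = y*(y - 4/3)*(y - 1)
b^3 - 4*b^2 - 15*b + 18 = (b - 6)*(b - 1)*(b + 3)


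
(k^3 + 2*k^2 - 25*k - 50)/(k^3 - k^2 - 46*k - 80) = (k - 5)/(k - 8)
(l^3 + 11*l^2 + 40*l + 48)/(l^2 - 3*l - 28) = (l^2 + 7*l + 12)/(l - 7)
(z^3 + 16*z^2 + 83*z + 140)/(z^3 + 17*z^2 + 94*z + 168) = (z + 5)/(z + 6)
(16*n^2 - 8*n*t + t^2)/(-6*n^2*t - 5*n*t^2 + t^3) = (-16*n^2 + 8*n*t - t^2)/(t*(6*n^2 + 5*n*t - t^2))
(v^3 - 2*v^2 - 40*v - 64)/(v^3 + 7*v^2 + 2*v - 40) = (v^2 - 6*v - 16)/(v^2 + 3*v - 10)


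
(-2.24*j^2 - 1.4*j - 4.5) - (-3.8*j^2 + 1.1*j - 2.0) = 1.56*j^2 - 2.5*j - 2.5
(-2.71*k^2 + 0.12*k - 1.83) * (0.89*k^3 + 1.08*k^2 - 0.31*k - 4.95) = -2.4119*k^5 - 2.82*k^4 - 0.659*k^3 + 11.4009*k^2 - 0.0266999999999999*k + 9.0585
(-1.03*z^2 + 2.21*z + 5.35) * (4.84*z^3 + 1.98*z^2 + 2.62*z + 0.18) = -4.9852*z^5 + 8.657*z^4 + 27.5712*z^3 + 16.1978*z^2 + 14.4148*z + 0.963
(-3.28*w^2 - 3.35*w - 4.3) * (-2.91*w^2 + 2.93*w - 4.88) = 9.5448*w^4 + 0.1381*w^3 + 18.7039*w^2 + 3.749*w + 20.984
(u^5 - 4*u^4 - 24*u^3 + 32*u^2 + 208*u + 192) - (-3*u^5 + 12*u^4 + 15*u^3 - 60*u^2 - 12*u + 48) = 4*u^5 - 16*u^4 - 39*u^3 + 92*u^2 + 220*u + 144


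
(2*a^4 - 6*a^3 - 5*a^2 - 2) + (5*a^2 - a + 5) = 2*a^4 - 6*a^3 - a + 3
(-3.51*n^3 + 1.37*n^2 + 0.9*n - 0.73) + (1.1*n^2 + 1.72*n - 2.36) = -3.51*n^3 + 2.47*n^2 + 2.62*n - 3.09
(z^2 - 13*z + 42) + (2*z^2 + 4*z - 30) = 3*z^2 - 9*z + 12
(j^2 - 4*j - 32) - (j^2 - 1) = -4*j - 31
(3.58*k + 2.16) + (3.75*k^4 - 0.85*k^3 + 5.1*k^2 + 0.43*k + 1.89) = 3.75*k^4 - 0.85*k^3 + 5.1*k^2 + 4.01*k + 4.05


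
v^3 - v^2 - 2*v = v*(v - 2)*(v + 1)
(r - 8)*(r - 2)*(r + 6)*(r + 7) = r^4 + 3*r^3 - 72*r^2 - 212*r + 672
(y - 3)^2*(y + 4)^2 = y^4 + 2*y^3 - 23*y^2 - 24*y + 144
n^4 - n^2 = n^2*(n - 1)*(n + 1)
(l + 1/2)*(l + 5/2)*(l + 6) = l^3 + 9*l^2 + 77*l/4 + 15/2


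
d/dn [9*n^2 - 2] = 18*n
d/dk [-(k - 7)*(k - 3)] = 10 - 2*k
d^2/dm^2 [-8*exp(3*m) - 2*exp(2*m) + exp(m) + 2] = (-72*exp(2*m) - 8*exp(m) + 1)*exp(m)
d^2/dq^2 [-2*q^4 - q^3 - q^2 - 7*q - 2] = -24*q^2 - 6*q - 2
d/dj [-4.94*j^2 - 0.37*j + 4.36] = -9.88*j - 0.37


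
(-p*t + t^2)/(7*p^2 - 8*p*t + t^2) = -t/(7*p - t)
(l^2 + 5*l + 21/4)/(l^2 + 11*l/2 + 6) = (l + 7/2)/(l + 4)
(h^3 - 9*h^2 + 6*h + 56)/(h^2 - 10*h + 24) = (h^2 - 5*h - 14)/(h - 6)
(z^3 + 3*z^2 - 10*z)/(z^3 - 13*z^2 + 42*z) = (z^2 + 3*z - 10)/(z^2 - 13*z + 42)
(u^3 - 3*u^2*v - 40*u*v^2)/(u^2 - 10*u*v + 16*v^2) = u*(u + 5*v)/(u - 2*v)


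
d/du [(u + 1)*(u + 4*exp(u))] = u + (u + 1)*(4*exp(u) + 1) + 4*exp(u)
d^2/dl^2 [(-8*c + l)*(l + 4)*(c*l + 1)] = -16*c^2 + 6*c*l + 8*c + 2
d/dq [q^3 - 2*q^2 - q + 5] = 3*q^2 - 4*q - 1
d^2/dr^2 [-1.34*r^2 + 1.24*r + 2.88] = -2.68000000000000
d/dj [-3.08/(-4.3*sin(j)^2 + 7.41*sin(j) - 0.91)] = (22.8228 - 26.488*sin(j))*cos(j)/(4.3*sin(j)^2 - 7.41*sin(j) + 0.91)^2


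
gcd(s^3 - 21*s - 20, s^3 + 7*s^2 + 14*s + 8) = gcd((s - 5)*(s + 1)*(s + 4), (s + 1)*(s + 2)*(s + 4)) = s^2 + 5*s + 4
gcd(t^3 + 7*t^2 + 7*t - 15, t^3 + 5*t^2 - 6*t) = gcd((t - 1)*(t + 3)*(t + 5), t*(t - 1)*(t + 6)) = t - 1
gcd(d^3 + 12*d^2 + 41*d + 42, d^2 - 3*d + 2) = 1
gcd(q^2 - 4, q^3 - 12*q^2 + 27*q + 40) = 1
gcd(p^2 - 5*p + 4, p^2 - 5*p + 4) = p^2 - 5*p + 4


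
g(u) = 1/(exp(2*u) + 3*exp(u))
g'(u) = (-2*exp(2*u) - 3*exp(u))/(exp(2*u) + 3*exp(u))^2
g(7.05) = 0.00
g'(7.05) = -0.00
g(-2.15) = 2.75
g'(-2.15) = -2.86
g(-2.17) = 2.81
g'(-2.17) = -2.92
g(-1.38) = 1.22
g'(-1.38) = -1.32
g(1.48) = 0.03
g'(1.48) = -0.05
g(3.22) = 0.00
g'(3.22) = -0.00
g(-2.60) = 4.38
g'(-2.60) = -4.49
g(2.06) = 0.01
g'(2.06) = -0.02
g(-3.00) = 6.59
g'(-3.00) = -6.69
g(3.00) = 0.00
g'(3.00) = 0.00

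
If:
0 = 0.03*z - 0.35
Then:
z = 11.67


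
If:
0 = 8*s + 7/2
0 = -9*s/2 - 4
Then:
No Solution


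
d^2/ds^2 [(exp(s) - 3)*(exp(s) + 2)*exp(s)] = (9*exp(2*s) - 4*exp(s) - 6)*exp(s)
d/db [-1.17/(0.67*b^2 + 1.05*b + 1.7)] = (1.5678*b + 1.2285)/(0.67*b^2 + 1.05*b + 1.7)^2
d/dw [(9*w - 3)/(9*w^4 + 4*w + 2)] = 3*(27*w^4 + 12*w - 4*(3*w - 1)*(9*w^3 + 1) + 6)/(9*w^4 + 4*w + 2)^2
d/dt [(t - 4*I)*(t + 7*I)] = 2*t + 3*I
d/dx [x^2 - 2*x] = 2*x - 2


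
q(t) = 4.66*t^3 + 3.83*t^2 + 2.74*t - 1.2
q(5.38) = 850.06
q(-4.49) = -358.11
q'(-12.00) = 1923.94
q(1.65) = 34.68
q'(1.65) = 53.44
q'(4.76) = 355.95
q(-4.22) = -294.76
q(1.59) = 31.57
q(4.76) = 601.20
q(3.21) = 201.20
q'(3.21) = 171.38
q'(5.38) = 448.59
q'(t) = 13.98*t^2 + 7.66*t + 2.74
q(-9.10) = -3220.61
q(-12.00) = -7535.04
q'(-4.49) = 250.18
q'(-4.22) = 219.38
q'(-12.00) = 1923.94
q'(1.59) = 50.26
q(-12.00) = -7535.04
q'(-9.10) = 1090.72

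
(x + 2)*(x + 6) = x^2 + 8*x + 12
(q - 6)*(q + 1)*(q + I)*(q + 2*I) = q^4 - 5*q^3 + 3*I*q^3 - 8*q^2 - 15*I*q^2 + 10*q - 18*I*q + 12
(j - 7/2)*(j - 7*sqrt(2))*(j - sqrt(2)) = j^3 - 8*sqrt(2)*j^2 - 7*j^2/2 + 14*j + 28*sqrt(2)*j - 49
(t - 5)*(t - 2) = t^2 - 7*t + 10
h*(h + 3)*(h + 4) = h^3 + 7*h^2 + 12*h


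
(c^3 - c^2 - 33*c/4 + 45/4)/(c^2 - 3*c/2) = c + 1/2 - 15/(2*c)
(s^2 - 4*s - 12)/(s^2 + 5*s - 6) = (s^2 - 4*s - 12)/(s^2 + 5*s - 6)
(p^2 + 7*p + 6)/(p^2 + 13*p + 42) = (p + 1)/(p + 7)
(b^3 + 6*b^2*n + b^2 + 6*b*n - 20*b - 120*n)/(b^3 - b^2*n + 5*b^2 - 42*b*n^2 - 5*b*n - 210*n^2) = (b - 4)/(b - 7*n)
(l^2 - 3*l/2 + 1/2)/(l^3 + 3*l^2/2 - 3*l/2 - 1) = (2*l - 1)/(2*l^2 + 5*l + 2)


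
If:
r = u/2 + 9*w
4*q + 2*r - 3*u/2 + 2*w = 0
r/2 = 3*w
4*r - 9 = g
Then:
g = 24*w - 9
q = -23*w/4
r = 6*w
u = -6*w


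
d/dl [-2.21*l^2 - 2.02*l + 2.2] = -4.42*l - 2.02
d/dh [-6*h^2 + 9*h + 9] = 9 - 12*h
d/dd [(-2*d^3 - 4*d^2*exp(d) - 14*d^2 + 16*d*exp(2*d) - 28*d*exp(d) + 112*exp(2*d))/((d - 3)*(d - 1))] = 2*(-2*d^4*exp(d) - d^4 + 16*d^3*exp(2*d) - 6*d^3*exp(d) + 8*d^3 + 40*d^2*exp(2*d) + 72*d^2*exp(d) + 19*d^2 - 512*d*exp(2*d) - 54*d*exp(d) - 42*d + 584*exp(2*d) - 42*exp(d))/(d^4 - 8*d^3 + 22*d^2 - 24*d + 9)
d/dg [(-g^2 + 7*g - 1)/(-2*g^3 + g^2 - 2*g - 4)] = (-2*g^4 + 28*g^3 - 11*g^2 + 10*g - 30)/(4*g^6 - 4*g^5 + 9*g^4 + 12*g^3 - 4*g^2 + 16*g + 16)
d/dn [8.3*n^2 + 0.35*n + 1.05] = 16.6*n + 0.35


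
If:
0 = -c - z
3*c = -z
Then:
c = 0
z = 0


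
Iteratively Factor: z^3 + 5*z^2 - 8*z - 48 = (z + 4)*(z^2 + z - 12) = (z + 4)^2*(z - 3)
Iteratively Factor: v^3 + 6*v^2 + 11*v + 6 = (v + 3)*(v^2 + 3*v + 2) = (v + 1)*(v + 3)*(v + 2)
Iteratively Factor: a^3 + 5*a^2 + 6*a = (a + 2)*(a^2 + 3*a) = a*(a + 2)*(a + 3)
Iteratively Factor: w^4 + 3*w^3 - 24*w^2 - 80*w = (w)*(w^3 + 3*w^2 - 24*w - 80) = w*(w - 5)*(w^2 + 8*w + 16) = w*(w - 5)*(w + 4)*(w + 4)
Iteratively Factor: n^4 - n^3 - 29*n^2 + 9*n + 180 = (n + 3)*(n^3 - 4*n^2 - 17*n + 60) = (n - 3)*(n + 3)*(n^2 - n - 20) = (n - 5)*(n - 3)*(n + 3)*(n + 4)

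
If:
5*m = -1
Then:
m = -1/5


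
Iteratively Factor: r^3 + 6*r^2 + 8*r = (r)*(r^2 + 6*r + 8) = r*(r + 2)*(r + 4)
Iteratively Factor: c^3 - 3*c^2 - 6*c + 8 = (c - 1)*(c^2 - 2*c - 8) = (c - 4)*(c - 1)*(c + 2)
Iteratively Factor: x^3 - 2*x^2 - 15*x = (x + 3)*(x^2 - 5*x) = x*(x + 3)*(x - 5)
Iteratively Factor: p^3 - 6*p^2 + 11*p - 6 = (p - 2)*(p^2 - 4*p + 3) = (p - 2)*(p - 1)*(p - 3)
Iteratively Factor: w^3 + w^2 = (w + 1)*(w^2) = w*(w + 1)*(w)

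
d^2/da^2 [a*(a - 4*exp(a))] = -4*a*exp(a) - 8*exp(a) + 2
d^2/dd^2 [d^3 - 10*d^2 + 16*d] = 6*d - 20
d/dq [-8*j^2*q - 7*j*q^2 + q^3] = -8*j^2 - 14*j*q + 3*q^2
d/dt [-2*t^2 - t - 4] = -4*t - 1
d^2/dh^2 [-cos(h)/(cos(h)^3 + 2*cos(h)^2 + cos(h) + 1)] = (-2*(3*cos(h)^2 + 4*cos(h) + 1)^2*sin(h)^2*cos(h) + (cos(h)^3 + 2*cos(h)^2 + cos(h) + 1)^2*cos(h) + (cos(h)^3 + 2*cos(h)^2 + cos(h) + 1)*(-12*(1 - cos(2*h))^2 - 48*cos(2*h) - 32*cos(3*h) - 9*cos(4*h) + 25)/8)/(cos(h)^3 + 2*cos(h)^2 + cos(h) + 1)^3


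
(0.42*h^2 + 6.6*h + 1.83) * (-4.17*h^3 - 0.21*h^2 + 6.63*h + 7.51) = -1.7514*h^5 - 27.6102*h^4 - 6.2325*h^3 + 46.5279*h^2 + 61.6989*h + 13.7433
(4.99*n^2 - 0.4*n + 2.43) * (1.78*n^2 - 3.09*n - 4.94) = 8.8822*n^4 - 16.1311*n^3 - 19.0892*n^2 - 5.5327*n - 12.0042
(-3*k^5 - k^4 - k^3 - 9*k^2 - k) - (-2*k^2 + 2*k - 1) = -3*k^5 - k^4 - k^3 - 7*k^2 - 3*k + 1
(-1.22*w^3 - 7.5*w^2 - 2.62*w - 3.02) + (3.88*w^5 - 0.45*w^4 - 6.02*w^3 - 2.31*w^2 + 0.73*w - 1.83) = 3.88*w^5 - 0.45*w^4 - 7.24*w^3 - 9.81*w^2 - 1.89*w - 4.85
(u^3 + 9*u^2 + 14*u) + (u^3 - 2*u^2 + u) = 2*u^3 + 7*u^2 + 15*u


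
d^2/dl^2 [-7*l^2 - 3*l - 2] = -14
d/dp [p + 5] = 1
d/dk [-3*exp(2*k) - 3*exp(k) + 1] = (-6*exp(k) - 3)*exp(k)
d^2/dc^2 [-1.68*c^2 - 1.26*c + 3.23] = -3.36000000000000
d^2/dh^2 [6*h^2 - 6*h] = 12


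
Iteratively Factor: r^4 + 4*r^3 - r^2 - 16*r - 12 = (r + 3)*(r^3 + r^2 - 4*r - 4) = (r - 2)*(r + 3)*(r^2 + 3*r + 2) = (r - 2)*(r + 1)*(r + 3)*(r + 2)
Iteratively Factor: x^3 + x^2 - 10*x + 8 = (x - 1)*(x^2 + 2*x - 8) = (x - 1)*(x + 4)*(x - 2)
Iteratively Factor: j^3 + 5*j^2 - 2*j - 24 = (j + 3)*(j^2 + 2*j - 8) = (j + 3)*(j + 4)*(j - 2)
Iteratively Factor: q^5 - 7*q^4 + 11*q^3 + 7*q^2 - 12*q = (q - 1)*(q^4 - 6*q^3 + 5*q^2 + 12*q) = (q - 3)*(q - 1)*(q^3 - 3*q^2 - 4*q) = (q - 4)*(q - 3)*(q - 1)*(q^2 + q) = (q - 4)*(q - 3)*(q - 1)*(q + 1)*(q)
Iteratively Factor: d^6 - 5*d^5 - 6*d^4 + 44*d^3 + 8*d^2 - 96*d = (d - 2)*(d^5 - 3*d^4 - 12*d^3 + 20*d^2 + 48*d) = d*(d - 2)*(d^4 - 3*d^3 - 12*d^2 + 20*d + 48) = d*(d - 2)*(d + 2)*(d^3 - 5*d^2 - 2*d + 24) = d*(d - 4)*(d - 2)*(d + 2)*(d^2 - d - 6) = d*(d - 4)*(d - 2)*(d + 2)^2*(d - 3)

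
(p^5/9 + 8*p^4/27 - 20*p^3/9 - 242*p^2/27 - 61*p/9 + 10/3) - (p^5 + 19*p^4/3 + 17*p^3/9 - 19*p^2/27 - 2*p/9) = -8*p^5/9 - 163*p^4/27 - 37*p^3/9 - 223*p^2/27 - 59*p/9 + 10/3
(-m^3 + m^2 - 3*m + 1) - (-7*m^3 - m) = 6*m^3 + m^2 - 2*m + 1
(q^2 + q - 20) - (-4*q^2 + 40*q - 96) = 5*q^2 - 39*q + 76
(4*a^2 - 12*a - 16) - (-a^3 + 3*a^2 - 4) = a^3 + a^2 - 12*a - 12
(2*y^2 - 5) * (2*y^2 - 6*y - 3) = 4*y^4 - 12*y^3 - 16*y^2 + 30*y + 15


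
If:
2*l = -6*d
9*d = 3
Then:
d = 1/3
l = -1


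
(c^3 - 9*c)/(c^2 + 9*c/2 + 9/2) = 2*c*(c - 3)/(2*c + 3)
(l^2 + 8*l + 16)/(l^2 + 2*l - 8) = (l + 4)/(l - 2)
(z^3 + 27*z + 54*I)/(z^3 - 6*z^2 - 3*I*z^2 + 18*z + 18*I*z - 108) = (z + 3*I)/(z - 6)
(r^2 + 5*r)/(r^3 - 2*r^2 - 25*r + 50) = r/(r^2 - 7*r + 10)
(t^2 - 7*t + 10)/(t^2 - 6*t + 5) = (t - 2)/(t - 1)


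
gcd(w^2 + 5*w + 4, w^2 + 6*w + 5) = w + 1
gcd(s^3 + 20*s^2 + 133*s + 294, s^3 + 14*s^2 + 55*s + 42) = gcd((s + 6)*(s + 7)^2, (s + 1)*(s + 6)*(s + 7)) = s^2 + 13*s + 42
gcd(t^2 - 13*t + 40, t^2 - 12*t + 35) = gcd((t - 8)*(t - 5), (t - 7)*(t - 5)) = t - 5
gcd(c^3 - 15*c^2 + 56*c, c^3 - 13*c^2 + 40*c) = c^2 - 8*c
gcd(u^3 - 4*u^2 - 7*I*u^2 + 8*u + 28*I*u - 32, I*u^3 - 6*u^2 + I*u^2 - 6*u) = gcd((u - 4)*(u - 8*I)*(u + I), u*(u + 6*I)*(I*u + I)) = 1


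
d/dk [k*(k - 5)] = 2*k - 5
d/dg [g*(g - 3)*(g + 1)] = 3*g^2 - 4*g - 3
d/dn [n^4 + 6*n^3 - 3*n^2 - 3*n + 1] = 4*n^3 + 18*n^2 - 6*n - 3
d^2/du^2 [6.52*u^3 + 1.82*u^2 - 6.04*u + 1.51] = 39.12*u + 3.64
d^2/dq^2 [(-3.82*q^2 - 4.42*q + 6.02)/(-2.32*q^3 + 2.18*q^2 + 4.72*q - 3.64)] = (41.1215359999999*q^6 + 142.741248*q^5 - 271.96896*q^4 + 95.7203360000001*q^3 - 42.1656480000001*q^2 + 143.807328*q - 110.666528)/(12.487168*q^9 - 35.200896*q^8 - 43.13808*q^7 + 191.646808*q^6 - 22.694304*q^5 - 332.961264*q^4 + 211.788032*q^3 + 156.627744*q^2 - 187.614336*q + 48.228544)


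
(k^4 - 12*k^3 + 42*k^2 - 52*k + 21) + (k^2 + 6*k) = k^4 - 12*k^3 + 43*k^2 - 46*k + 21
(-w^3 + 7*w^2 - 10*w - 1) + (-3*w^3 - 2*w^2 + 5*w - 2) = -4*w^3 + 5*w^2 - 5*w - 3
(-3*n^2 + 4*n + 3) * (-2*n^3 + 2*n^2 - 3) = 6*n^5 - 14*n^4 + 2*n^3 + 15*n^2 - 12*n - 9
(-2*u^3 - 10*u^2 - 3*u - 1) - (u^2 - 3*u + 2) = -2*u^3 - 11*u^2 - 3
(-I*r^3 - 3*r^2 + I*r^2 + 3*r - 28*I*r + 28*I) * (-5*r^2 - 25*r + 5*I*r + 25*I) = 5*I*r^5 + 20*r^4 + 20*I*r^4 + 80*r^3 + 100*I*r^3 + 40*r^2 + 500*I*r^2 + 560*r - 625*I*r - 700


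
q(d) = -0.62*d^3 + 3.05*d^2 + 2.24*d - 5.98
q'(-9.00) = -203.32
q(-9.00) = 672.89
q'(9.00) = -93.52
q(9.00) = -190.75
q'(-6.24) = -108.25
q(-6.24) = 249.44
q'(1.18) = 6.85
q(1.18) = -0.11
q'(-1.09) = -6.62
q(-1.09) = -3.99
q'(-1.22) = -7.97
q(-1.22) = -3.05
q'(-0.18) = 1.08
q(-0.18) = -6.28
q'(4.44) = -7.34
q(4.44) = 9.82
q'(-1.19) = -7.65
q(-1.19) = -3.28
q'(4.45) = -7.45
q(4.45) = 9.75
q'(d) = -1.86*d^2 + 6.1*d + 2.24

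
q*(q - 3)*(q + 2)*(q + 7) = q^4 + 6*q^3 - 13*q^2 - 42*q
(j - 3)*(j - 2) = j^2 - 5*j + 6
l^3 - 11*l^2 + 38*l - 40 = (l - 5)*(l - 4)*(l - 2)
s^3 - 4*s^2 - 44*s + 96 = (s - 8)*(s - 2)*(s + 6)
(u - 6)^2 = u^2 - 12*u + 36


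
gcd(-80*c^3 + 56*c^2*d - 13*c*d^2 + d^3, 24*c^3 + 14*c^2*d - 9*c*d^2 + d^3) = 4*c - d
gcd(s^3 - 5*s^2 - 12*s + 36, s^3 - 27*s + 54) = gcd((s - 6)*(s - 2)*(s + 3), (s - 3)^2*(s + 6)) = 1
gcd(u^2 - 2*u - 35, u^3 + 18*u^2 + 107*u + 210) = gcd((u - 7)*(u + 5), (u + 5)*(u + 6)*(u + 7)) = u + 5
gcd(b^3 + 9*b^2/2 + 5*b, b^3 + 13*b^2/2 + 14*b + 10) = b^2 + 9*b/2 + 5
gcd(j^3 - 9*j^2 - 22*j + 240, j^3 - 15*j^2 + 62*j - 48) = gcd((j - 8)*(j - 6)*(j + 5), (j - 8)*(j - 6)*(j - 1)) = j^2 - 14*j + 48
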